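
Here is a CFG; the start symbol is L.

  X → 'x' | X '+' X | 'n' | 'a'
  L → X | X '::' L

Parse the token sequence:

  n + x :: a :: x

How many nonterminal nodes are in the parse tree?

[L [X [X n] + [X x]] :: [L [X a] :: [L [X x]]]]

8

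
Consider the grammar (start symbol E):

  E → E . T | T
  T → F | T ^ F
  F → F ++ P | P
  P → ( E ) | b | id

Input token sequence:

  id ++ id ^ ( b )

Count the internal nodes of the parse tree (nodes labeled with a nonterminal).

13

[E [T [T [F [F [P id]] ++ [P id]]] ^ [F [P ( [E [T [F [P b]]]] )]]]]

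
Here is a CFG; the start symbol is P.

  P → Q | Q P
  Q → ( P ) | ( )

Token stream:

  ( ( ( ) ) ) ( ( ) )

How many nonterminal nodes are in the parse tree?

[P [Q ( [P [Q ( [P [Q ( )]] )]] )] [P [Q ( [P [Q ( )]] )]]]

10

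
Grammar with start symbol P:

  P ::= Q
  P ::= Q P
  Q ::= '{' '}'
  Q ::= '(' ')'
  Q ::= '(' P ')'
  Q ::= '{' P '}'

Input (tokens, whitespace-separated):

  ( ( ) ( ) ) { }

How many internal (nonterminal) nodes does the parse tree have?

[P [Q ( [P [Q ( )] [P [Q ( )]]] )] [P [Q { }]]]

8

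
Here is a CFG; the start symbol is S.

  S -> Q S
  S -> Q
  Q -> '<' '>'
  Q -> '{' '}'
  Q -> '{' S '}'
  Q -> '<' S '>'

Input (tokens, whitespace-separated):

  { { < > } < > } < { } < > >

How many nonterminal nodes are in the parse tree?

[S [Q { [S [Q { [S [Q < >]] }] [S [Q < >]]] }] [S [Q < [S [Q { }] [S [Q < >]]] >]]]

14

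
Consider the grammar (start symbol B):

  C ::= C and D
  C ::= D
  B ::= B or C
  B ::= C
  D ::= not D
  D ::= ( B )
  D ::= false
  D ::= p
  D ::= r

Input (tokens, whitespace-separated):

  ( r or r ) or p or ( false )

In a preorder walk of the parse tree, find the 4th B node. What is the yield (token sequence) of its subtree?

[B [B [B [C [D ( [B [B [C [D r]]] or [C [D r]]] )]]] or [C [D p]]] or [C [D ( [B [C [D false]]] )]]]

r or r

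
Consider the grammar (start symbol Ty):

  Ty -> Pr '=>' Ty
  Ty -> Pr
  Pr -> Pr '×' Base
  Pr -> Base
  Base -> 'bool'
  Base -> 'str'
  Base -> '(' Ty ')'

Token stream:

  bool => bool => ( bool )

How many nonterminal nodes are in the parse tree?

[Ty [Pr [Base bool]] => [Ty [Pr [Base bool]] => [Ty [Pr [Base ( [Ty [Pr [Base bool]]] )]]]]]

12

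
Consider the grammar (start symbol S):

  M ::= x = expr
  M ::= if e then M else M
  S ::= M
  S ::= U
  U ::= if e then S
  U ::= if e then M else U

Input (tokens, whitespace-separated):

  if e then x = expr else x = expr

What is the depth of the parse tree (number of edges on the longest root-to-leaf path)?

3

[S [M if e then [M x = expr] else [M x = expr]]]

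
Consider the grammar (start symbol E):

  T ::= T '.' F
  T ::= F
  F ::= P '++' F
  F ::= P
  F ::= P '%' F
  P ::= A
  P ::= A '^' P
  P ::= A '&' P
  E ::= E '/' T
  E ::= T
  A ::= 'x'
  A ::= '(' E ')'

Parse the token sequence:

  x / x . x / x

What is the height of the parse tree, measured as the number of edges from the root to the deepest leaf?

[E [E [E [T [F [P [A x]]]]] / [T [T [F [P [A x]]]] . [F [P [A x]]]]] / [T [F [P [A x]]]]]

7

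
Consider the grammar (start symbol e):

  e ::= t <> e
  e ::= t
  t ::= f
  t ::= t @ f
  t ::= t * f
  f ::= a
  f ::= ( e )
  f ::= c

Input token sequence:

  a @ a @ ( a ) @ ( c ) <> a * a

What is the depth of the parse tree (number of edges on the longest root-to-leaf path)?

[e [t [t [t [t [f a]] @ [f a]] @ [f ( [e [t [f a]]] )]] @ [f ( [e [t [f c]]] )]] <> [e [t [t [f a]] * [f a]]]]

7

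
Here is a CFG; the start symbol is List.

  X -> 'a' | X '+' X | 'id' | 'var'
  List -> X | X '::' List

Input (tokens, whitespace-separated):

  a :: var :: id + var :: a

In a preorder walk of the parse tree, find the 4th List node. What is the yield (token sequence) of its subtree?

[List [X a] :: [List [X var] :: [List [X [X id] + [X var]] :: [List [X a]]]]]

a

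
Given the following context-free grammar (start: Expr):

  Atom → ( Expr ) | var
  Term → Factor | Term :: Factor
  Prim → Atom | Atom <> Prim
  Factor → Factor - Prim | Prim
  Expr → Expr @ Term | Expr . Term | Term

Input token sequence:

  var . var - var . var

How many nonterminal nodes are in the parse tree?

18

[Expr [Expr [Expr [Term [Factor [Prim [Atom var]]]]] . [Term [Factor [Factor [Prim [Atom var]]] - [Prim [Atom var]]]]] . [Term [Factor [Prim [Atom var]]]]]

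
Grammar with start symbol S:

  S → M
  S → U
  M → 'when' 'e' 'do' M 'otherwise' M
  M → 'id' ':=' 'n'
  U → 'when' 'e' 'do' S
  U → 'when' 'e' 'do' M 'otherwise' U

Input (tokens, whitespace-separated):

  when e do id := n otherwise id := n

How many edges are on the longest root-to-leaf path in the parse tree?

[S [M when e do [M id := n] otherwise [M id := n]]]

3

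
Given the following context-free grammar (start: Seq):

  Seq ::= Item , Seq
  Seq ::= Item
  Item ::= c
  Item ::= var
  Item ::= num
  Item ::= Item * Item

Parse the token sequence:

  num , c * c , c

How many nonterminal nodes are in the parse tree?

8

[Seq [Item num] , [Seq [Item [Item c] * [Item c]] , [Seq [Item c]]]]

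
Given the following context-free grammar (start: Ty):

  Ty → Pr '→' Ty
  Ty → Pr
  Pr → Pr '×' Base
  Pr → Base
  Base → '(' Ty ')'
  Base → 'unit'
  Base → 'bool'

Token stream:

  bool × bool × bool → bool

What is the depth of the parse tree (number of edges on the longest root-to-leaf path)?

[Ty [Pr [Pr [Pr [Base bool]] × [Base bool]] × [Base bool]] → [Ty [Pr [Base bool]]]]

5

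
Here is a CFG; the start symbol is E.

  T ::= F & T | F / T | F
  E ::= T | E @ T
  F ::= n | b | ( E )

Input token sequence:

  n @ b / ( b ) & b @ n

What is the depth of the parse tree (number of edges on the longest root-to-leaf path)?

[E [E [E [T [F n]]] @ [T [F b] / [T [F ( [E [T [F b]]] )] & [T [F b]]]]] @ [T [F n]]]

8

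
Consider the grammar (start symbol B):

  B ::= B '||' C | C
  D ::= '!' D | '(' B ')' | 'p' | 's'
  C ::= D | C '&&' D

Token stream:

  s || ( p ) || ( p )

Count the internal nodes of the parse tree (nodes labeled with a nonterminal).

[B [B [B [C [D s]]] || [C [D ( [B [C [D p]]] )]]] || [C [D ( [B [C [D p]]] )]]]

15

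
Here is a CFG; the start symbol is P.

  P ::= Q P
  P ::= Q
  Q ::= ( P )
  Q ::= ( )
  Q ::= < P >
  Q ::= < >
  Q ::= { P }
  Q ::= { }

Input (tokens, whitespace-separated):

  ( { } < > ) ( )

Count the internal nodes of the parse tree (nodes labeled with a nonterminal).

[P [Q ( [P [Q { }] [P [Q < >]]] )] [P [Q ( )]]]

8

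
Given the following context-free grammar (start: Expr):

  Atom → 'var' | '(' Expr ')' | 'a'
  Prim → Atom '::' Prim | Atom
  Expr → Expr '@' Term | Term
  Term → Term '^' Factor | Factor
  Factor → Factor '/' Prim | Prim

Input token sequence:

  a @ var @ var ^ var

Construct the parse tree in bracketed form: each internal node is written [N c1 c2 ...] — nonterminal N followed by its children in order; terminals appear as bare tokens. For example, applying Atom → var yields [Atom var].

Expr
Expr @ Term
Expr @ Term @ Term
Term @ Term @ Term
Factor @ Term @ Term
Prim @ Term @ Term
Atom @ Term @ Term
a @ Term @ Term
a @ Factor @ Term
a @ Prim @ Term
a @ Atom @ Term
a @ var @ Term
a @ var @ Term ^ Factor
a @ var @ Factor ^ Factor
a @ var @ Prim ^ Factor
a @ var @ Atom ^ Factor
a @ var @ var ^ Factor
a @ var @ var ^ Prim
a @ var @ var ^ Atom
a @ var @ var ^ var

[Expr [Expr [Expr [Term [Factor [Prim [Atom a]]]]] @ [Term [Factor [Prim [Atom var]]]]] @ [Term [Term [Factor [Prim [Atom var]]]] ^ [Factor [Prim [Atom var]]]]]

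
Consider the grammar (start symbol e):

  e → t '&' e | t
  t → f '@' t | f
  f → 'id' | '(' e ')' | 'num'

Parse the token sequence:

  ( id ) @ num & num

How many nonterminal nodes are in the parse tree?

11

[e [t [f ( [e [t [f id]]] )] @ [t [f num]]] & [e [t [f num]]]]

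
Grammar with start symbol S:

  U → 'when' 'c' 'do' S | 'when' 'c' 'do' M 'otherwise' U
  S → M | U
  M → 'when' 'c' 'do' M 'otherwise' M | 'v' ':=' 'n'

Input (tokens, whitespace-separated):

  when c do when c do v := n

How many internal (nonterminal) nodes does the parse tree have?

6

[S [U when c do [S [U when c do [S [M v := n]]]]]]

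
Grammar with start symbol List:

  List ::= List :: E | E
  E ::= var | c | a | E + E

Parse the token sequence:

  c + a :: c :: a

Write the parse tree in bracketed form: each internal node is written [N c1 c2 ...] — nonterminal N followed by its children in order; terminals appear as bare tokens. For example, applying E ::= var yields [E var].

[List [List [List [E [E c] + [E a]]] :: [E c]] :: [E a]]

List
List :: E
List :: E :: E
E :: E :: E
E + E :: E :: E
c + E :: E :: E
c + a :: E :: E
c + a :: c :: E
c + a :: c :: a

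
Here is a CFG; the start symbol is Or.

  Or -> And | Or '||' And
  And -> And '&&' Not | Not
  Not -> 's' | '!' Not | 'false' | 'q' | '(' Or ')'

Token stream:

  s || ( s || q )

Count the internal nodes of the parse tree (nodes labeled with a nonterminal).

[Or [Or [And [Not s]]] || [And [Not ( [Or [Or [And [Not s]]] || [And [Not q]]] )]]]

12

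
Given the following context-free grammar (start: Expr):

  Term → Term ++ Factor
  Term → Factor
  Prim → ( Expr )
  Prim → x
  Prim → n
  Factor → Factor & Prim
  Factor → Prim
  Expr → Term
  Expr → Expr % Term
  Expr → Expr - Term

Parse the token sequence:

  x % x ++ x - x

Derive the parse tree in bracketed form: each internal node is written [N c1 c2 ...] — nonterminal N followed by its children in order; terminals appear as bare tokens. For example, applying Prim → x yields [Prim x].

Expr
Expr - Term
Expr % Term - Term
Term % Term - Term
Factor % Term - Term
Prim % Term - Term
x % Term - Term
x % Term ++ Factor - Term
x % Factor ++ Factor - Term
x % Prim ++ Factor - Term
x % x ++ Factor - Term
x % x ++ Prim - Term
x % x ++ x - Term
x % x ++ x - Factor
x % x ++ x - Prim
x % x ++ x - x

[Expr [Expr [Expr [Term [Factor [Prim x]]]] % [Term [Term [Factor [Prim x]]] ++ [Factor [Prim x]]]] - [Term [Factor [Prim x]]]]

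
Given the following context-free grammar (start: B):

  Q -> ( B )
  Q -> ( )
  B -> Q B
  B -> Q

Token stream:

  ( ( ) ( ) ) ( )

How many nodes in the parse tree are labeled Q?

4

[B [Q ( [B [Q ( )] [B [Q ( )]]] )] [B [Q ( )]]]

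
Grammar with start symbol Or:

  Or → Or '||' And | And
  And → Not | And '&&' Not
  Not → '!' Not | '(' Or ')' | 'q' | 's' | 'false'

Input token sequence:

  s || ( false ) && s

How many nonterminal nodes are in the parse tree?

11

[Or [Or [And [Not s]]] || [And [And [Not ( [Or [And [Not false]]] )]] && [Not s]]]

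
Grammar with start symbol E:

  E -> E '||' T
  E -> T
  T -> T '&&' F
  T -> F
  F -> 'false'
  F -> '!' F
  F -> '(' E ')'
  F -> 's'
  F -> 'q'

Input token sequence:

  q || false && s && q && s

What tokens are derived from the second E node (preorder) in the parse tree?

[E [E [T [F q]]] || [T [T [T [T [F false]] && [F s]] && [F q]] && [F s]]]

q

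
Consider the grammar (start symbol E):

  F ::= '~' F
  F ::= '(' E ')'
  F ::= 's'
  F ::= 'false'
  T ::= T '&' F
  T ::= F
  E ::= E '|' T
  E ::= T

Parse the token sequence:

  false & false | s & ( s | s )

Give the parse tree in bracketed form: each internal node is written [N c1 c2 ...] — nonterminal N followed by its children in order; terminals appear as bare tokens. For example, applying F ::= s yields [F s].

[E [E [T [T [F false]] & [F false]]] | [T [T [F s]] & [F ( [E [E [T [F s]]] | [T [F s]]] )]]]

E
E | T
T | T
T & F | T
F & F | T
false & F | T
false & false | T
false & false | T & F
false & false | F & F
false & false | s & F
false & false | s & ( E )
false & false | s & ( E | T )
false & false | s & ( T | T )
false & false | s & ( F | T )
false & false | s & ( s | T )
false & false | s & ( s | F )
false & false | s & ( s | s )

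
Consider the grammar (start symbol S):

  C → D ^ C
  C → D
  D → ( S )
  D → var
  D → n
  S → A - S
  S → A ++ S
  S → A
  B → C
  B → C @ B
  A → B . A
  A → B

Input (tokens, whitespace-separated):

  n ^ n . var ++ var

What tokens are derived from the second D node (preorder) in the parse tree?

[S [A [B [C [D n] ^ [C [D n]]]] . [A [B [C [D var]]]]] ++ [S [A [B [C [D var]]]]]]

n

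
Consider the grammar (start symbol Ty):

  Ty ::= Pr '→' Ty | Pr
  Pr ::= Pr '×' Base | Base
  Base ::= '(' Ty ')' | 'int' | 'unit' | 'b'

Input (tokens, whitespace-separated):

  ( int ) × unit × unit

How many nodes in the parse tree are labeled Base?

[Ty [Pr [Pr [Pr [Base ( [Ty [Pr [Base int]]] )]] × [Base unit]] × [Base unit]]]

4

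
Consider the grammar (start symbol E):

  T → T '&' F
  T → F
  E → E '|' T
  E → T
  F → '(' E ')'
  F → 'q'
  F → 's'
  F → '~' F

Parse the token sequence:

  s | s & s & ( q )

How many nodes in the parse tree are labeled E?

[E [E [T [F s]]] | [T [T [T [F s]] & [F s]] & [F ( [E [T [F q]]] )]]]

3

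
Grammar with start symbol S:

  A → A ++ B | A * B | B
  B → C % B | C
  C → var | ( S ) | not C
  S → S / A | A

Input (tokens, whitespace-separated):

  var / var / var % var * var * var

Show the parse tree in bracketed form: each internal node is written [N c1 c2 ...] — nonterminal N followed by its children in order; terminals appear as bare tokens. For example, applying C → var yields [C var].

S
S / A
S / A / A
A / A / A
B / A / A
C / A / A
var / A / A
var / B / A
var / C / A
var / var / A
var / var / A * B
var / var / A * B * B
var / var / B * B * B
var / var / C % B * B * B
var / var / var % B * B * B
var / var / var % C * B * B
var / var / var % var * B * B
var / var / var % var * C * B
var / var / var % var * var * B
var / var / var % var * var * C
var / var / var % var * var * var

[S [S [S [A [B [C var]]]] / [A [B [C var]]]] / [A [A [A [B [C var] % [B [C var]]]] * [B [C var]]] * [B [C var]]]]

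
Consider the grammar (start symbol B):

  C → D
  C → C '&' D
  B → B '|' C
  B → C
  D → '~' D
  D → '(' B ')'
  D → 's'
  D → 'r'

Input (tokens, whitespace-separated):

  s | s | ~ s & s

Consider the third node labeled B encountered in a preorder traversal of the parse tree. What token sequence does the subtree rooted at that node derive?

[B [B [B [C [D s]]] | [C [D s]]] | [C [C [D ~ [D s]]] & [D s]]]

s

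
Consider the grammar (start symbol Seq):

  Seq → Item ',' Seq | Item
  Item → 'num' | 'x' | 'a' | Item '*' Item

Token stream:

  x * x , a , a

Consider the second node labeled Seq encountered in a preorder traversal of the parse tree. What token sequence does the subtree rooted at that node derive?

a , a

[Seq [Item [Item x] * [Item x]] , [Seq [Item a] , [Seq [Item a]]]]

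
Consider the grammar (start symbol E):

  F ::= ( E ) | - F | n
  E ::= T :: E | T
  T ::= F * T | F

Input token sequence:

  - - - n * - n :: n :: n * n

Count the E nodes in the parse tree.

3

[E [T [F - [F - [F - [F n]]]] * [T [F - [F n]]]] :: [E [T [F n]] :: [E [T [F n] * [T [F n]]]]]]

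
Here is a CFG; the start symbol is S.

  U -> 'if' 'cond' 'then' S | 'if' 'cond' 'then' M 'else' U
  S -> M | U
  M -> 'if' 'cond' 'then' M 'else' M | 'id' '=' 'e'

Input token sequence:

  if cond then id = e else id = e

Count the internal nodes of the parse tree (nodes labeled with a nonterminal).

4

[S [M if cond then [M id = e] else [M id = e]]]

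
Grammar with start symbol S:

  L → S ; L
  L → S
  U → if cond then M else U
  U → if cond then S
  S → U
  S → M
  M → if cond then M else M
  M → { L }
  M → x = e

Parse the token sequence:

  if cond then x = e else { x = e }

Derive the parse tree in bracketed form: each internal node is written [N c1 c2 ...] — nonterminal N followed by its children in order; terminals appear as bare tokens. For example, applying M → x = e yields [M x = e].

S
M
if cond then M else M
if cond then x = e else M
if cond then x = e else { L }
if cond then x = e else { S }
if cond then x = e else { M }
if cond then x = e else { x = e }

[S [M if cond then [M x = e] else [M { [L [S [M x = e]]] }]]]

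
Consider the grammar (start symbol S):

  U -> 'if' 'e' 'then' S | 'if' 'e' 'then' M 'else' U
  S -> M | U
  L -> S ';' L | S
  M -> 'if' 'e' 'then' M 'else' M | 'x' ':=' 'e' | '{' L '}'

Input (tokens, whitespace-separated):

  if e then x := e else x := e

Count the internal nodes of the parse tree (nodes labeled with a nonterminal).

4

[S [M if e then [M x := e] else [M x := e]]]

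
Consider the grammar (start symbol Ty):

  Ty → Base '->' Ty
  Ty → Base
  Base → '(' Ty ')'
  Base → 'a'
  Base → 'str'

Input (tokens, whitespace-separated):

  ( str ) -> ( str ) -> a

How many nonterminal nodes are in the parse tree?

[Ty [Base ( [Ty [Base str]] )] -> [Ty [Base ( [Ty [Base str]] )] -> [Ty [Base a]]]]

10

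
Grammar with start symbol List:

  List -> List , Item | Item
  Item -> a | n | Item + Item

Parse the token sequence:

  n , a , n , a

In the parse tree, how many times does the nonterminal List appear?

4

[List [List [List [List [Item n]] , [Item a]] , [Item n]] , [Item a]]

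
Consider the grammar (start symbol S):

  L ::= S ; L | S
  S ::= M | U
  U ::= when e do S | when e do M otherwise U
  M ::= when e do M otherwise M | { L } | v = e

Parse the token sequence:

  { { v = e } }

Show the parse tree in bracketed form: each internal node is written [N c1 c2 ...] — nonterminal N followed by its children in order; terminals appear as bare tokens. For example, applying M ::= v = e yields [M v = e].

S
M
{ L }
{ S }
{ M }
{ { L } }
{ { S } }
{ { M } }
{ { v = e } }

[S [M { [L [S [M { [L [S [M v = e]]] }]]] }]]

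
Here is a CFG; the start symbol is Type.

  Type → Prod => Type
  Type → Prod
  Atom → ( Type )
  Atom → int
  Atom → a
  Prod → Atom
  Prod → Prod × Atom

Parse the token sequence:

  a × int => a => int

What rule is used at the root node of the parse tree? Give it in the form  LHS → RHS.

[Type [Prod [Prod [Atom a]] × [Atom int]] => [Type [Prod [Atom a]] => [Type [Prod [Atom int]]]]]

Type → Prod => Type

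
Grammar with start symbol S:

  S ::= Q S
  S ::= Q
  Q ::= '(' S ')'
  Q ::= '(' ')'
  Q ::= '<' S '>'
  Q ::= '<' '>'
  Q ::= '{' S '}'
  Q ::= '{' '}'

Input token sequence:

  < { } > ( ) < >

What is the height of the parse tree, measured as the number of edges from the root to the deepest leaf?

[S [Q < [S [Q { }]] >] [S [Q ( )] [S [Q < >]]]]

4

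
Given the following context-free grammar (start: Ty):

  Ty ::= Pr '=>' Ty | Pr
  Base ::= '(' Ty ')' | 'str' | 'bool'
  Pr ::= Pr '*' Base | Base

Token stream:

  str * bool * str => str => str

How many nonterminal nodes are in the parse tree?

13

[Ty [Pr [Pr [Pr [Base str]] * [Base bool]] * [Base str]] => [Ty [Pr [Base str]] => [Ty [Pr [Base str]]]]]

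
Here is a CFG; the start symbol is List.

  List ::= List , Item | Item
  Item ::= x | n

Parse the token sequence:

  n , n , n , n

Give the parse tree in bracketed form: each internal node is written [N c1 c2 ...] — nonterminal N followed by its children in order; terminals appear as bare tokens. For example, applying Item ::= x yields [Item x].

[List [List [List [List [Item n]] , [Item n]] , [Item n]] , [Item n]]

List
List , Item
List , Item , Item
List , Item , Item , Item
Item , Item , Item , Item
n , Item , Item , Item
n , n , Item , Item
n , n , n , Item
n , n , n , n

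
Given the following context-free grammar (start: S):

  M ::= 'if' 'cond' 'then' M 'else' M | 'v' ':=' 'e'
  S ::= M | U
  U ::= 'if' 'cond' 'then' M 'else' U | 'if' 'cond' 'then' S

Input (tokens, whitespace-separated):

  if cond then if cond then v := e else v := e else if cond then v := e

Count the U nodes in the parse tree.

2

[S [U if cond then [M if cond then [M v := e] else [M v := e]] else [U if cond then [S [M v := e]]]]]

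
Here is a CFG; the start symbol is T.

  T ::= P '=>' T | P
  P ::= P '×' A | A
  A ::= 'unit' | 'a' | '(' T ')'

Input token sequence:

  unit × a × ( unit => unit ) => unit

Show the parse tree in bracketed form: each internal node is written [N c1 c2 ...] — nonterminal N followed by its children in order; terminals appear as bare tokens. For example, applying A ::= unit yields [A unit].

T
P => T
P × A => T
P × A × A => T
A × A × A => T
unit × A × A => T
unit × a × A => T
unit × a × ( T ) => T
unit × a × ( P => T ) => T
unit × a × ( A => T ) => T
unit × a × ( unit => T ) => T
unit × a × ( unit => P ) => T
unit × a × ( unit => A ) => T
unit × a × ( unit => unit ) => T
unit × a × ( unit => unit ) => P
unit × a × ( unit => unit ) => A
unit × a × ( unit => unit ) => unit

[T [P [P [P [A unit]] × [A a]] × [A ( [T [P [A unit]] => [T [P [A unit]]]] )]] => [T [P [A unit]]]]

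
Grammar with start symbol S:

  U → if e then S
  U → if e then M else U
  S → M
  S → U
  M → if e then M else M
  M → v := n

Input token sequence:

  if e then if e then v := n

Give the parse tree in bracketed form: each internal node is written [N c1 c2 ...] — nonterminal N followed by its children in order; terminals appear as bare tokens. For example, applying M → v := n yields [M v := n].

[S [U if e then [S [U if e then [S [M v := n]]]]]]

S
U
if e then S
if e then U
if e then if e then S
if e then if e then M
if e then if e then v := n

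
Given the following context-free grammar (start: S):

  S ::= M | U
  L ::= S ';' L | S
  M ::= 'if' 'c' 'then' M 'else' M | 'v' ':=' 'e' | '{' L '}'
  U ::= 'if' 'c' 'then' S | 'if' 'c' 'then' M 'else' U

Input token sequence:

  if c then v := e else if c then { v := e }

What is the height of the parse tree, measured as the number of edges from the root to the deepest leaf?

[S [U if c then [M v := e] else [U if c then [S [M { [L [S [M v := e]]] }]]]]]

8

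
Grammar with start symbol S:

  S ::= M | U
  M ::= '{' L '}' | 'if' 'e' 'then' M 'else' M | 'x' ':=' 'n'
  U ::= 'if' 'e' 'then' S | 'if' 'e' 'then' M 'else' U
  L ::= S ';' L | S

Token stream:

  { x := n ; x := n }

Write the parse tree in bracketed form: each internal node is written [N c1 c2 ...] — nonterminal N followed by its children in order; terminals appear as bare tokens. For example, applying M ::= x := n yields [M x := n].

S
M
{ L }
{ S ; L }
{ M ; L }
{ x := n ; L }
{ x := n ; S }
{ x := n ; M }
{ x := n ; x := n }

[S [M { [L [S [M x := n]] ; [L [S [M x := n]]]] }]]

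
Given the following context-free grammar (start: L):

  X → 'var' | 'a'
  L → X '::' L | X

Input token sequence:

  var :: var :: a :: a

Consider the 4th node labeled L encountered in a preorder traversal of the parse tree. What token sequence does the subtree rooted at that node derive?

a

[L [X var] :: [L [X var] :: [L [X a] :: [L [X a]]]]]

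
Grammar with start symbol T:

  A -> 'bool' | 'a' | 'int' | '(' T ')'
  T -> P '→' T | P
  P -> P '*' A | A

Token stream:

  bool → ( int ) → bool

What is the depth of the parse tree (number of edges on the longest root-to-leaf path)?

[T [P [A bool]] → [T [P [A ( [T [P [A int]]] )]] → [T [P [A bool]]]]]

7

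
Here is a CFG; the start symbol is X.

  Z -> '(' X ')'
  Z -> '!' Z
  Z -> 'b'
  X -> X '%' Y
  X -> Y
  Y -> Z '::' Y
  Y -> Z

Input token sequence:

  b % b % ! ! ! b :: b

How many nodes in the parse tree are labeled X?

[X [X [X [Y [Z b]]] % [Y [Z b]]] % [Y [Z ! [Z ! [Z ! [Z b]]]] :: [Y [Z b]]]]

3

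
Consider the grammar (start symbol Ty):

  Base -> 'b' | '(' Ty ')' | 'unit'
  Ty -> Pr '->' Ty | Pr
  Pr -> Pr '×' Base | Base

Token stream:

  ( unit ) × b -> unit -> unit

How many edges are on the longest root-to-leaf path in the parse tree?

7

[Ty [Pr [Pr [Base ( [Ty [Pr [Base unit]]] )]] × [Base b]] -> [Ty [Pr [Base unit]] -> [Ty [Pr [Base unit]]]]]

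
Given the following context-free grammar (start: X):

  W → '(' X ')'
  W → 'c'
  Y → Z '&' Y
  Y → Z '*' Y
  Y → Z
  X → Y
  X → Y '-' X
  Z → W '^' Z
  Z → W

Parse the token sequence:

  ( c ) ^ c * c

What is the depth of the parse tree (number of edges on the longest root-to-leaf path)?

[X [Y [Z [W ( [X [Y [Z [W c]]]] )] ^ [Z [W c]]] * [Y [Z [W c]]]]]

8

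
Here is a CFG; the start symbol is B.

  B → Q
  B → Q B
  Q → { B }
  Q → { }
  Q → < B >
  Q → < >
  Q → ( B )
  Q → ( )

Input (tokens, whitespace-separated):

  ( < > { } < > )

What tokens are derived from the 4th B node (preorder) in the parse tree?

[B [Q ( [B [Q < >] [B [Q { }] [B [Q < >]]]] )]]

< >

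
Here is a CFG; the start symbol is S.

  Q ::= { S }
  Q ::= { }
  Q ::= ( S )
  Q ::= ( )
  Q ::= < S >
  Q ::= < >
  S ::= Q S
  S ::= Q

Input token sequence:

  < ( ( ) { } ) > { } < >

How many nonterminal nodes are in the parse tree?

[S [Q < [S [Q ( [S [Q ( )] [S [Q { }]]] )]] >] [S [Q { }] [S [Q < >]]]]

12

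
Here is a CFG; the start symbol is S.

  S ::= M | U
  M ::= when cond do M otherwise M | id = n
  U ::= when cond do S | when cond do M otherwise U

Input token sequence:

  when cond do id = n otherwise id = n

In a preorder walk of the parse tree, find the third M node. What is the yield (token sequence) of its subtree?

[S [M when cond do [M id = n] otherwise [M id = n]]]

id = n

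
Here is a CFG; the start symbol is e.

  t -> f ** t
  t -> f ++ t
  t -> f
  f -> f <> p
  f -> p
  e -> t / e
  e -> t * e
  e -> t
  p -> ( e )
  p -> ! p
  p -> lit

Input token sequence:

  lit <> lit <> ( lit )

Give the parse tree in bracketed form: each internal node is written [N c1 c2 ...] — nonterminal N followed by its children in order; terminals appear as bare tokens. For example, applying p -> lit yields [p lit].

[e [t [f [f [f [p lit]] <> [p lit]] <> [p ( [e [t [f [p lit]]]] )]]]]

e
t
f
f <> p
f <> p <> p
p <> p <> p
lit <> p <> p
lit <> lit <> p
lit <> lit <> ( e )
lit <> lit <> ( t )
lit <> lit <> ( f )
lit <> lit <> ( p )
lit <> lit <> ( lit )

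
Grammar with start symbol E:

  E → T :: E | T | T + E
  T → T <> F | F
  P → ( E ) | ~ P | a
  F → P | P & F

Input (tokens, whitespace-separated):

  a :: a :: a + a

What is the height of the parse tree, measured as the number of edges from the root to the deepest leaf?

[E [T [F [P a]]] :: [E [T [F [P a]]] :: [E [T [F [P a]]] + [E [T [F [P a]]]]]]]

7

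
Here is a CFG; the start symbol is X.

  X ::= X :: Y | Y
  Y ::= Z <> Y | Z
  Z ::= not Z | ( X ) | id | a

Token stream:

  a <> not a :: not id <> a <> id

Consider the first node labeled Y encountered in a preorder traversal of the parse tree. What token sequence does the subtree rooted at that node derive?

a <> not a

[X [X [Y [Z a] <> [Y [Z not [Z a]]]]] :: [Y [Z not [Z id]] <> [Y [Z a] <> [Y [Z id]]]]]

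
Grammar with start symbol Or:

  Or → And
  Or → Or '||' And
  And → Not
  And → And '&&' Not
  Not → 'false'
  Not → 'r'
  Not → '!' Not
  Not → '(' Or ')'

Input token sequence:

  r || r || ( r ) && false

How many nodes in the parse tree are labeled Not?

[Or [Or [Or [And [Not r]]] || [And [Not r]]] || [And [And [Not ( [Or [And [Not r]]] )]] && [Not false]]]

5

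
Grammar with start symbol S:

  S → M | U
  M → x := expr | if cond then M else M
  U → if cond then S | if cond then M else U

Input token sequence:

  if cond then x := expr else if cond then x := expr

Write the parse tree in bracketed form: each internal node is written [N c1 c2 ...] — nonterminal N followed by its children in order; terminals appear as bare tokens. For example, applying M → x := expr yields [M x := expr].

S
U
if cond then M else U
if cond then x := expr else U
if cond then x := expr else if cond then S
if cond then x := expr else if cond then M
if cond then x := expr else if cond then x := expr

[S [U if cond then [M x := expr] else [U if cond then [S [M x := expr]]]]]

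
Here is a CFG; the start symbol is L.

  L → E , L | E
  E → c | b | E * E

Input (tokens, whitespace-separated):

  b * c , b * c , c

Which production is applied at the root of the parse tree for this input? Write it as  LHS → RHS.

L → E , L

[L [E [E b] * [E c]] , [L [E [E b] * [E c]] , [L [E c]]]]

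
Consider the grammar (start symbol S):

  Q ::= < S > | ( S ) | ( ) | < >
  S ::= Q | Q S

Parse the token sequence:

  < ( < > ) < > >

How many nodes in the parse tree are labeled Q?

4

[S [Q < [S [Q ( [S [Q < >]] )] [S [Q < >]]] >]]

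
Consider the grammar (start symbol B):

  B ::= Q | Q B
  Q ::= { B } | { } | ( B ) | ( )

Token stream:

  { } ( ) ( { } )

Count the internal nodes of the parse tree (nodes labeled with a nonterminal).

8

[B [Q { }] [B [Q ( )] [B [Q ( [B [Q { }]] )]]]]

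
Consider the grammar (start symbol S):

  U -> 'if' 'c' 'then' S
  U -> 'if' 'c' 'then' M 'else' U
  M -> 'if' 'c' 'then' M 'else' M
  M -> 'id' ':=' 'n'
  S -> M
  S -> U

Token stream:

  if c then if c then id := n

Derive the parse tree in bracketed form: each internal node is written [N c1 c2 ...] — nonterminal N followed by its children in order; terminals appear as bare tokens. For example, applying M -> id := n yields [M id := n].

[S [U if c then [S [U if c then [S [M id := n]]]]]]

S
U
if c then S
if c then U
if c then if c then S
if c then if c then M
if c then if c then id := n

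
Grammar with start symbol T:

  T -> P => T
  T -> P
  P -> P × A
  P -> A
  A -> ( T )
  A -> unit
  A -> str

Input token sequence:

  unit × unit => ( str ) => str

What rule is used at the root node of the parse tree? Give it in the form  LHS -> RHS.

[T [P [P [A unit]] × [A unit]] => [T [P [A ( [T [P [A str]]] )]] => [T [P [A str]]]]]

T -> P => T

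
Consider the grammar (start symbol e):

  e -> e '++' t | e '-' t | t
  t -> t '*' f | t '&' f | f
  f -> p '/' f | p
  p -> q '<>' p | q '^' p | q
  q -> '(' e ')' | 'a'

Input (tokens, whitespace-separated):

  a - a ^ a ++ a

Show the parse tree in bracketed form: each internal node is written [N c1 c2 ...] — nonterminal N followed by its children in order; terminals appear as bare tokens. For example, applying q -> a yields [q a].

e
e ++ t
e - t ++ t
t - t ++ t
f - t ++ t
p - t ++ t
q - t ++ t
a - t ++ t
a - f ++ t
a - p ++ t
a - q ^ p ++ t
a - a ^ p ++ t
a - a ^ q ++ t
a - a ^ a ++ t
a - a ^ a ++ f
a - a ^ a ++ p
a - a ^ a ++ q
a - a ^ a ++ a

[e [e [e [t [f [p [q a]]]]] - [t [f [p [q a] ^ [p [q a]]]]]] ++ [t [f [p [q a]]]]]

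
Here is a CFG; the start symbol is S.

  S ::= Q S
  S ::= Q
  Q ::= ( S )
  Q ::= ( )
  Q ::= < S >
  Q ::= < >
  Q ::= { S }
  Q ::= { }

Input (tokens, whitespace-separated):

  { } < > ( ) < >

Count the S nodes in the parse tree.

4

[S [Q { }] [S [Q < >] [S [Q ( )] [S [Q < >]]]]]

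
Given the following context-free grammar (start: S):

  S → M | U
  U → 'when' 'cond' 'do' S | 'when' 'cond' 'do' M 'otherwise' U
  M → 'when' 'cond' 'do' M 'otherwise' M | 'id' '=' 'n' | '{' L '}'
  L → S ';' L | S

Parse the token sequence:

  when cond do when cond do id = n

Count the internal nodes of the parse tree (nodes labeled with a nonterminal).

6

[S [U when cond do [S [U when cond do [S [M id = n]]]]]]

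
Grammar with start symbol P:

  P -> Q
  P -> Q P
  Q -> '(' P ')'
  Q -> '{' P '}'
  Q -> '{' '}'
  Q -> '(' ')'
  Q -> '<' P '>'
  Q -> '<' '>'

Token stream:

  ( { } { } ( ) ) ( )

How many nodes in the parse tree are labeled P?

[P [Q ( [P [Q { }] [P [Q { }] [P [Q ( )]]]] )] [P [Q ( )]]]

5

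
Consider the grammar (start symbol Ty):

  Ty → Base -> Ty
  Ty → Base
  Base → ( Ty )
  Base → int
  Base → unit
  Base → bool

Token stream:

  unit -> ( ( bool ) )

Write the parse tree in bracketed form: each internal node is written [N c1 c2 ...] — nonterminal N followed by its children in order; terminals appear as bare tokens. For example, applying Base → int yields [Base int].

[Ty [Base unit] -> [Ty [Base ( [Ty [Base ( [Ty [Base bool]] )]] )]]]

Ty
Base -> Ty
unit -> Ty
unit -> Base
unit -> ( Ty )
unit -> ( Base )
unit -> ( ( Ty ) )
unit -> ( ( Base ) )
unit -> ( ( bool ) )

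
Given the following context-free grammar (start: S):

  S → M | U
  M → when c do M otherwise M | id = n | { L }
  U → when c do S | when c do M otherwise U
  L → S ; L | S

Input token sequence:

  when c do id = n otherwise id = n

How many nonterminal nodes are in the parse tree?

[S [M when c do [M id = n] otherwise [M id = n]]]

4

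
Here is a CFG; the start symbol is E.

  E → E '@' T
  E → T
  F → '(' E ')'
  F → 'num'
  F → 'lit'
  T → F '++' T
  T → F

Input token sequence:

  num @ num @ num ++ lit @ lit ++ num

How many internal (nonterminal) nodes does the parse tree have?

[E [E [E [E [T [F num]]] @ [T [F num]]] @ [T [F num] ++ [T [F lit]]]] @ [T [F lit] ++ [T [F num]]]]

16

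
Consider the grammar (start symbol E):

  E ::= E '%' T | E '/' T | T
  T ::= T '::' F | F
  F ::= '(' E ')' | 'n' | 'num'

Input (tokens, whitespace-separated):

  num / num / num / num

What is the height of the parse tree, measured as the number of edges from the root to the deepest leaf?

6

[E [E [E [E [T [F num]]] / [T [F num]]] / [T [F num]]] / [T [F num]]]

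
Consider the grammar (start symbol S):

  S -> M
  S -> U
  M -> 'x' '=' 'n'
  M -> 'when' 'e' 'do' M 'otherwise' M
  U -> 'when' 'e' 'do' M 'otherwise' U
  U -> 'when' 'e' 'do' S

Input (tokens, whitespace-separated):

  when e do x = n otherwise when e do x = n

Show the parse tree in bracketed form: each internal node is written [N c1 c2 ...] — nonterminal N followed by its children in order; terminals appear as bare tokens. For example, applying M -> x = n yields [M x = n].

[S [U when e do [M x = n] otherwise [U when e do [S [M x = n]]]]]

S
U
when e do M otherwise U
when e do x = n otherwise U
when e do x = n otherwise when e do S
when e do x = n otherwise when e do M
when e do x = n otherwise when e do x = n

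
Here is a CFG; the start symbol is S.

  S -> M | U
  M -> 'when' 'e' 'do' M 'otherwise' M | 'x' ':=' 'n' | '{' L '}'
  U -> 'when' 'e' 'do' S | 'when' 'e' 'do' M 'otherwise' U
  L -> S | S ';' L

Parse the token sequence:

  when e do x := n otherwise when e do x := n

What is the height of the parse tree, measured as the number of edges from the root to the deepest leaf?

[S [U when e do [M x := n] otherwise [U when e do [S [M x := n]]]]]

5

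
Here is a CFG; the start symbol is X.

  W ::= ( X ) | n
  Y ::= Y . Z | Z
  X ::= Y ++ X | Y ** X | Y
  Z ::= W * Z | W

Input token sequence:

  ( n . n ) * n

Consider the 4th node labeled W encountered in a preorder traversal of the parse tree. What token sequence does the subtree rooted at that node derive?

[X [Y [Z [W ( [X [Y [Y [Z [W n]]] . [Z [W n]]]] )] * [Z [W n]]]]]

n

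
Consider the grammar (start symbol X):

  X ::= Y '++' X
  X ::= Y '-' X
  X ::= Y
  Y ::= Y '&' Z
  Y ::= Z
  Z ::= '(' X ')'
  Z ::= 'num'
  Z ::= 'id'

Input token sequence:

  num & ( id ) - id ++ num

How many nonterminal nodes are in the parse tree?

[X [Y [Y [Z num]] & [Z ( [X [Y [Z id]]] )]] - [X [Y [Z id]] ++ [X [Y [Z num]]]]]

14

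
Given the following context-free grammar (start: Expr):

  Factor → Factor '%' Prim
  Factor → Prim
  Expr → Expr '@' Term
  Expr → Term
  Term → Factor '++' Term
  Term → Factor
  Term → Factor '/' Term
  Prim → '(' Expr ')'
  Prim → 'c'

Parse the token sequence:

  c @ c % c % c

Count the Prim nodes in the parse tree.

[Expr [Expr [Term [Factor [Prim c]]]] @ [Term [Factor [Factor [Factor [Prim c]] % [Prim c]] % [Prim c]]]]

4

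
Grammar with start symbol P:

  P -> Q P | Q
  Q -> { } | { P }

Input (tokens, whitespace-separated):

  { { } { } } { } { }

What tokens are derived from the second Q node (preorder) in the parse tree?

{ }

[P [Q { [P [Q { }] [P [Q { }]]] }] [P [Q { }] [P [Q { }]]]]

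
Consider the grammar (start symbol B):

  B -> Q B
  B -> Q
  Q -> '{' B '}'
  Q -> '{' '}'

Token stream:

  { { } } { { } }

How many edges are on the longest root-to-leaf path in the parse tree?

5

[B [Q { [B [Q { }]] }] [B [Q { [B [Q { }]] }]]]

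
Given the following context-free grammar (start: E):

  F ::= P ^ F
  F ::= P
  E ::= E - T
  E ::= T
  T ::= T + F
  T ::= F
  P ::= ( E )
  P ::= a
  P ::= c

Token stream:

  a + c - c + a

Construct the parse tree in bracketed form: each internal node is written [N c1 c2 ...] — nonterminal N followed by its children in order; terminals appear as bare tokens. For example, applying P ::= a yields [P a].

[E [E [T [T [F [P a]]] + [F [P c]]]] - [T [T [F [P c]]] + [F [P a]]]]

E
E - T
T - T
T + F - T
F + F - T
P + F - T
a + F - T
a + P - T
a + c - T
a + c - T + F
a + c - F + F
a + c - P + F
a + c - c + F
a + c - c + P
a + c - c + a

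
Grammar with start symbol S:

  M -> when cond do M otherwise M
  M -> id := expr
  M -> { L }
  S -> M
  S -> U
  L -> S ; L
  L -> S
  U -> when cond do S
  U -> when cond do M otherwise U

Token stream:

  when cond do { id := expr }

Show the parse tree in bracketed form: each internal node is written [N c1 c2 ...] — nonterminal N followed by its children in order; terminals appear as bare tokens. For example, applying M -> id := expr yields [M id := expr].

[S [U when cond do [S [M { [L [S [M id := expr]]] }]]]]

S
U
when cond do S
when cond do M
when cond do { L }
when cond do { S }
when cond do { M }
when cond do { id := expr }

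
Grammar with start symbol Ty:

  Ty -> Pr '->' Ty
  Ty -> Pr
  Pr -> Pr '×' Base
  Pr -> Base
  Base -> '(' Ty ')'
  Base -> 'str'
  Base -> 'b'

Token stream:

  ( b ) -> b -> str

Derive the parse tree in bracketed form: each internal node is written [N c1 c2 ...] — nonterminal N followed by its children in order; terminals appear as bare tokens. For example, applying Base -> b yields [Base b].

Ty
Pr -> Ty
Base -> Ty
( Ty ) -> Ty
( Pr ) -> Ty
( Base ) -> Ty
( b ) -> Ty
( b ) -> Pr -> Ty
( b ) -> Base -> Ty
( b ) -> b -> Ty
( b ) -> b -> Pr
( b ) -> b -> Base
( b ) -> b -> str

[Ty [Pr [Base ( [Ty [Pr [Base b]]] )]] -> [Ty [Pr [Base b]] -> [Ty [Pr [Base str]]]]]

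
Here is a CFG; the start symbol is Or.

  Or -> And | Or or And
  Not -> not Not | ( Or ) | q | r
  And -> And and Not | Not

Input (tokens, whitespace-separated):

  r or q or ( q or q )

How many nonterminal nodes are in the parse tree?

[Or [Or [Or [And [Not r]]] or [And [Not q]]] or [And [Not ( [Or [Or [And [Not q]]] or [And [Not q]]] )]]]

15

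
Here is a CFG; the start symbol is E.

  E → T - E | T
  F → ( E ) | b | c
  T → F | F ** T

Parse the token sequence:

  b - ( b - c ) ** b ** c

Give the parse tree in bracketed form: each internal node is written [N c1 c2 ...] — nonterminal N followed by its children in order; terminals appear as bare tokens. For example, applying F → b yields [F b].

[E [T [F b]] - [E [T [F ( [E [T [F b]] - [E [T [F c]]]] )] ** [T [F b] ** [T [F c]]]]]]

E
T - E
F - E
b - E
b - T
b - F ** T
b - ( E ) ** T
b - ( T - E ) ** T
b - ( F - E ) ** T
b - ( b - E ) ** T
b - ( b - T ) ** T
b - ( b - F ) ** T
b - ( b - c ) ** T
b - ( b - c ) ** F ** T
b - ( b - c ) ** b ** T
b - ( b - c ) ** b ** F
b - ( b - c ) ** b ** c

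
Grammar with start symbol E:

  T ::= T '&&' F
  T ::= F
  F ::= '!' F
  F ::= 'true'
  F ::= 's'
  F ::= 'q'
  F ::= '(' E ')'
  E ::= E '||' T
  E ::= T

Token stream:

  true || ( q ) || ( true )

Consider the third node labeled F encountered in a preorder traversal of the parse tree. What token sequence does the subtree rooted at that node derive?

[E [E [E [T [F true]]] || [T [F ( [E [T [F q]]] )]]] || [T [F ( [E [T [F true]]] )]]]

q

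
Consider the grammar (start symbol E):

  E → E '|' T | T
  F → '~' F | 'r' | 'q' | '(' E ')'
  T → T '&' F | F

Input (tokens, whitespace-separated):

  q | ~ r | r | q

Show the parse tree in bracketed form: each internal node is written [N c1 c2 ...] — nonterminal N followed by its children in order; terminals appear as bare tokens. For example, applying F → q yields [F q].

[E [E [E [E [T [F q]]] | [T [F ~ [F r]]]] | [T [F r]]] | [T [F q]]]

E
E | T
E | T | T
E | T | T | T
T | T | T | T
F | T | T | T
q | T | T | T
q | F | T | T
q | ~ F | T | T
q | ~ r | T | T
q | ~ r | F | T
q | ~ r | r | T
q | ~ r | r | F
q | ~ r | r | q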